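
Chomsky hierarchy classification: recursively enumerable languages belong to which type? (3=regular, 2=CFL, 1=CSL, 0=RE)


Chomsky hierarchy levels:
  Type 3: Regular (DFA/NFA/regex)
  Type 2: Context-free (PDA)
  Type 1: Context-sensitive
  Type 0: Recursively enumerable (TM)
'recursively enumerable' corresponds to Type 0

0


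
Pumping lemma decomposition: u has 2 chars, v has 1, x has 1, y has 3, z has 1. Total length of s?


|s| = |u| + |v| + |x| + |y| + |z|
= 2 + 1 + 1 + 3 + 1
= 3 + 1 + 4
= 4 + 4
= 8

8


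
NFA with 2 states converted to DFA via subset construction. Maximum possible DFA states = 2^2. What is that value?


NFA has 2 states
Subset construction: each DFA state = subset of NFA states
Maximum subsets = 2^2
2^2 = 4

4


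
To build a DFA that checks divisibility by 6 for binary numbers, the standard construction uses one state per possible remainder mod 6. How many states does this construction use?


Divisibility by 6 is tracked via the remainder mod 6: 0, 1, ..., 5
The construction assigns one state to each remainder
Number of remainders = 6

6


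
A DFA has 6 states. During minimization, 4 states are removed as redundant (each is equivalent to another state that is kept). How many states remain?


Original DFA: 6 states
Redundant states removed: 4
Minimized states = original - removed
= 6 - 4
= 2

2


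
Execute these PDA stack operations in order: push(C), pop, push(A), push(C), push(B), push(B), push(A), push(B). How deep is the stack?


Tracing stack operations:
  push(C) -> stack = [C], depth=1
  pop -> removed C, stack = [], depth=0
  push(A) -> stack = [A], depth=1
  push(C) -> stack = [A,C], depth=2
  push(B) -> stack = [A,C,B], depth=3
  push(B) -> stack = [A,C,B,B], depth=4
  push(A) -> stack = [A,C,B,B,A], depth=5
  push(B) -> stack = [A,C,B,B,A,B], depth=6
Final depth = 6

6


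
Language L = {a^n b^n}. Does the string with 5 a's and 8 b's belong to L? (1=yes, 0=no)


Language requires equal numbers of a's and b's
PDA pushes for each 'a', pops for each 'b'
Number of a's = 5
Number of b's = 8
5 != 8 -> Reject

0


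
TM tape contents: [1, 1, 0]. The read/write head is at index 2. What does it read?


Tape: [1, 1, 0]
Positions: 0 1 2
Values:    1 1 0
Head at position 2
tape[2] = 0

0


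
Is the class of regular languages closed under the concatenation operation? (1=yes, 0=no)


Regular languages are closed under:
- Union (DFA product construction)
- Intersection (DFA product construction)
- Complement (swap accept/reject states)
- Concatenation (NFA construction)
- Kleene star (NFA construction)
concatenation is in this list
Therefore: closed

1


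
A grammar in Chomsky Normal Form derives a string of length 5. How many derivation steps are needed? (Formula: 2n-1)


Chomsky Normal Form derivation:
String length n = 5
Each step either:
  - Splits a nonterminal into two (n-1 such steps)
  - Converts a nonterminal to terminal (n such steps)
Total = (n-1) + n = 2n - 1
= 2(5) - 1
= 10 - 1
= 9

9


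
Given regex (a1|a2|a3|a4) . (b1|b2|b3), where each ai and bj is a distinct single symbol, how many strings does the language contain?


First group: 4 alternatives
Second group: 3 alternatives
Concatenation: each choice from group 1 pairs with each from group 2
Total = 4 x 3 = 12

12


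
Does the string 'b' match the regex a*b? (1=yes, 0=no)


Pattern: a*b
String: 'b'
Pattern requires: zero or more 'a's followed by exactly one 'b'
Found 0 leading 'a's
Remaining: 'b'
Remaining is exactly 'b' -> match
Result: 1

1


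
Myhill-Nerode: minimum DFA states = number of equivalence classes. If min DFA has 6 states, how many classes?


Myhill-Nerode theorem:
Number of equivalence classes = number of states in minimal DFA
Minimal DFA states = 6
Therefore equivalence classes = 6

6


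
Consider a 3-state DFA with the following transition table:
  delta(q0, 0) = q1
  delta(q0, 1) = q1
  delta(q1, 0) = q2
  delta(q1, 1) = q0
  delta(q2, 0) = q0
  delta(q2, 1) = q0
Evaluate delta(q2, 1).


Looking up transition function:
delta(q2, 1) in the table
Row: q2, Column: 1
Result: q0

q0


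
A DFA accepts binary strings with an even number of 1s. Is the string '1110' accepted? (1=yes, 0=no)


DFA has 2 states: q_even (start, accept=yes) and q_odd
Processing string '1110' character by character:
  Position 0: read '1', 1-count=1 -> q_odd
  Position 1: read '1', 1-count=2 -> q_even
  Position 2: read '1', 1-count=3 -> q_odd
  Position 3: read '0', 1-count=3 -> q_odd (no change)
Final state: q_odd, total 1s = 3 (odd); the DFA requires an even count -> reject

0


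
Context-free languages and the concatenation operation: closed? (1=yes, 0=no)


CFL closure properties:
  Closed under: union, concatenation, Kleene star
  NOT closed under: intersection, complement
Operation 'concatenation' is in closed list -> Yes (closed)

1


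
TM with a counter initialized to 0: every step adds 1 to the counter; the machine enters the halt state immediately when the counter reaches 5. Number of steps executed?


Counter starts at 0. Counting sequence:
  Step 1: counter = 1
  Step 2: counter = 2
  Step 3: counter = 3
  Step 4: counter = 4
  Step 5: counter = 5
Counter reached 5 -> halt
Total steps = 5

5


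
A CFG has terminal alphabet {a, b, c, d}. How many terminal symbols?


Terminal symbols: a, b, c, d
Counting each: a (#1), b (#2), c (#3), d (#4)
Total = 4

4


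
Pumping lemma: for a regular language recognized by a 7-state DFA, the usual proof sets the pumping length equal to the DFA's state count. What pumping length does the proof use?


Pumping lemma for regular languages (standard proof):
Take p = |Q|, the number of DFA states.
Any string of length >= |Q| passes through |Q|+1 states while reading its first |Q| symbols,
so by pigeonhole some state repeats, giving the loop that can be pumped.
Here |Q| = 7
Therefore the proof uses p = 7

7


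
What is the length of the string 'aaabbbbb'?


String: 'aaabbbbb'
Counting characters:
  'a' appears 3 time(s)
  'b' appears 5 time(s)
Total length = 3 + 5 = 8

8


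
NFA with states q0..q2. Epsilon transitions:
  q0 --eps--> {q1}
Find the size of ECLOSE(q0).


Starting from q0
Initialize closure = {q0}
Follow epsilon from q0 -> add q1
Final closure: {q0, q1}
Size = 2

2


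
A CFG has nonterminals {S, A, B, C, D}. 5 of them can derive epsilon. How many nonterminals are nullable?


Nonterminals: {S, A, B, C, D}
A nonterminal is nullable if it can derive epsilon
Counting nullable nonterminals: 5
Total nullable = 5

5


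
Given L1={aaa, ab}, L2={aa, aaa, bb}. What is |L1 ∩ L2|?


L1 = {aaa, ab}
L2 = {aa, aaa, bb}
Checking each string in L1 against L2:
  'aaa': in L2? Yes
  'ab': in L2? No
Intersection = {aaa}
|L1 ∩ L2| = 1

1


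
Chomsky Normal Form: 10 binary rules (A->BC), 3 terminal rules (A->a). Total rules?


CNF allows two rule forms:
  A -> BC (binary): 10 rules
  A -> a (terminal): 3 rules
Total = 10 + 3 = 13

13


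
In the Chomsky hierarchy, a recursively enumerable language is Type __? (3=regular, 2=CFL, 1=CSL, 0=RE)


Chomsky hierarchy levels:
  Type 3: Regular (DFA/NFA/regex)
  Type 2: Context-free (PDA)
  Type 1: Context-sensitive
  Type 0: Recursively enumerable (TM)
'recursively enumerable' corresponds to Type 0

0


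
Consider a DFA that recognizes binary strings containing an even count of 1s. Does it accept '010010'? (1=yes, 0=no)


DFA has 2 states: q_even (start, accept=yes) and q_odd
Processing string '010010' character by character:
  Position 0: read '0', 1-count=0 -> q_even (no change)
  Position 1: read '1', 1-count=1 -> q_odd
  Position 2: read '0', 1-count=1 -> q_odd (no change)
  Position 3: read '0', 1-count=1 -> q_odd (no change)
  Position 4: read '1', 1-count=2 -> q_even
  Position 5: read '0', 1-count=2 -> q_even (no change)
Final state: q_even, total 1s = 2 (even); the DFA requires an even count -> accept

1


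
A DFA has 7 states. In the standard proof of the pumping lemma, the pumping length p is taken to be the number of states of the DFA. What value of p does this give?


Pumping lemma for regular languages (standard proof):
Take p = |Q|, the number of DFA states.
Any string of length >= |Q| passes through |Q|+1 states while reading its first |Q| symbols,
so by pigeonhole some state repeats, giving the loop that can be pumped.
Here |Q| = 7
Therefore the proof uses p = 7

7


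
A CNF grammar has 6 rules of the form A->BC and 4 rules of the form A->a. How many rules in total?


CNF allows two rule forms:
  A -> BC (binary): 6 rules
  A -> a (terminal): 4 rules
Total = 6 + 4 = 10

10


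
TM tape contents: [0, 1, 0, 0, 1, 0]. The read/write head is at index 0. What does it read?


Tape: [0, 1, 0, 0, 1, 0]
Positions: 0 1 2 3 4 5
Values:    0 1 0 0 1 0
Head at position 0
tape[0] = 0

0


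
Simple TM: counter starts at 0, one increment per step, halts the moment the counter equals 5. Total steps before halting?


Counter starts at 0. Counting sequence:
  Step 1: counter = 1
  Step 2: counter = 2
  Step 3: counter = 3
  Step 4: counter = 4
  Step 5: counter = 5
Counter reached 5 -> halt
Total steps = 5

5


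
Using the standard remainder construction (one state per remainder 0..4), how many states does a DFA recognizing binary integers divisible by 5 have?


Divisibility by 5 is tracked via the remainder mod 5: 0, 1, ..., 4
The construction assigns one state to each remainder
Number of remainders = 5

5


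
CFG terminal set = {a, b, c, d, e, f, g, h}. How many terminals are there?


Terminal symbols: a, b, c, d, e, f, g, h
Counting each: a (#1), b (#2), c (#3), d (#4), e (#5), f (#6), g (#7), h (#8)
Total = 8

8


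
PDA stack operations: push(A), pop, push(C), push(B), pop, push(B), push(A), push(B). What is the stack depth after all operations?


Tracing stack operations:
  push(A) -> stack = [A], depth=1
  pop -> removed A, stack = [], depth=0
  push(C) -> stack = [C], depth=1
  push(B) -> stack = [C,B], depth=2
  pop -> removed B, stack = [C], depth=1
  push(B) -> stack = [C,B], depth=2
  push(A) -> stack = [C,B,A], depth=3
  push(B) -> stack = [C,B,A,B], depth=4
Final depth = 4

4


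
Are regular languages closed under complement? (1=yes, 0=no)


Regular languages are closed under all standard operations:
- Union: Yes (product construction)
- Intersection: Yes (product construction)
- Complement: Yes (swap accept/reject)
- Concatenation: Yes (NFA construction)
Operation: complement -> Closed

1


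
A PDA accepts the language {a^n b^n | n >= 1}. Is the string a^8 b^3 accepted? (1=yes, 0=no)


Language requires equal numbers of a's and b's
PDA pushes for each 'a', pops for each 'b'
Number of a's = 8
Number of b's = 3
8 != 3 -> Reject

0


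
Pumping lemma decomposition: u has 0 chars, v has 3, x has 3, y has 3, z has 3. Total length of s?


|s| = |u| + |v| + |x| + |y| + |z|
= 0 + 3 + 3 + 3 + 3
= 3 + 3 + 6
= 6 + 6
= 12

12


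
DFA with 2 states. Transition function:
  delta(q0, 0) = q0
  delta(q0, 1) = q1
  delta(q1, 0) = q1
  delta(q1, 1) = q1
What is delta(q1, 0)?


Looking up transition function:
delta(q1, 0) in the table
Row: q1, Column: 0
Result: q1

q1


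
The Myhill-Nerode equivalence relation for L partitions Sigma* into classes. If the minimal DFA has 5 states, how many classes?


Myhill-Nerode theorem:
Number of equivalence classes = number of states in minimal DFA
Minimal DFA states = 5
Therefore equivalence classes = 5

5


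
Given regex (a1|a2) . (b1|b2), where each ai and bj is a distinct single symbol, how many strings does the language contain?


First group: 2 alternatives
Second group: 2 alternatives
Concatenation: each choice from group 1 pairs with each from group 2
Total = 2 x 2 = 4

4


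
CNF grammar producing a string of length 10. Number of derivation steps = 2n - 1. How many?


Chomsky Normal Form derivation:
String length n = 10
Each step either:
  - Splits a nonterminal into two (n-1 such steps)
  - Converts a nonterminal to terminal (n such steps)
Total = (n-1) + n = 2n - 1
= 2(10) - 1
= 20 - 1
= 19

19


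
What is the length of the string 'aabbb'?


String: 'aabbb'
Counting characters:
  'a' appears 2 time(s)
  'b' appears 3 time(s)
Total length = 2 + 3 = 5

5


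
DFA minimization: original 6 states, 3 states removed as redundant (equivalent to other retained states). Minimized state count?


Original DFA: 6 states
Redundant states removed: 3
Minimized states = original - removed
= 6 - 3
= 3

3


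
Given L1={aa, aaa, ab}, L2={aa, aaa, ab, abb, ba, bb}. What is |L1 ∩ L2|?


L1 = {aa, aaa, ab}
L2 = {aa, aaa, ab, abb, ba, bb}
Checking each string in L1 against L2:
  'aa': in L2? Yes
  'aaa': in L2? Yes
  'ab': in L2? Yes
Intersection = {aa, aaa, ab}
|L1 ∩ L2| = 3

3


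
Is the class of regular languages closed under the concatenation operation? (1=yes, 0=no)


Regular languages are closed under:
- Union (DFA product construction)
- Intersection (DFA product construction)
- Complement (swap accept/reject states)
- Concatenation (NFA construction)
- Kleene star (NFA construction)
concatenation is in this list
Therefore: closed

1


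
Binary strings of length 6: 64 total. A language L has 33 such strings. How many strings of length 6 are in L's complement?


Alphabet: {0,1}
String length: 6
Total strings of length 6 = 2^6 = 64
Strings in L = 33
Complement = total - |L|
= 64 - 33
= 31

31


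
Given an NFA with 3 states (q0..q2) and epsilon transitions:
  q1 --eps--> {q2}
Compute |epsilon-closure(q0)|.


Starting from q0
Initialize closure = {q0}
q0 has no outgoing epsilon transitions -> nothing to add
Final closure: {q0}
Size = 1

1


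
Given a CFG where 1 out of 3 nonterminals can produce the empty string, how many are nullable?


Nonterminals: {S, A, B}
A nonterminal is nullable if it can derive epsilon
Counting nullable nonterminals: 1
Total nullable = 1

1


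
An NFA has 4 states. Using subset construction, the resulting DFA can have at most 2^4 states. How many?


NFA has 4 states
Subset construction: each DFA state = subset of NFA states
Maximum subsets = 2^4
2^4 = 16

16


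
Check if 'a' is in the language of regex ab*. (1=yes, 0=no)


Pattern: ab*
String: 'a'
Pattern requires: exactly one 'a' followed by zero or more 'b's
First char is 'a' -> OK
Rest '': all b's? Yes
Result: 1

1


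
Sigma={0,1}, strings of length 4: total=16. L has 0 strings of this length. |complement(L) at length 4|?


Alphabet: {0,1}
String length: 4
Total strings of length 4 = 2^4 = 16
Strings in L = 0
Complement = total - |L|
= 16 - 0
= 16

16


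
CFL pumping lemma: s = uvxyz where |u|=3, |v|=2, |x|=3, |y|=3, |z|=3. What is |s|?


|s| = |u| + |v| + |x| + |y| + |z|
= 3 + 2 + 3 + 3 + 3
= 5 + 3 + 6
= 8 + 6
= 14

14


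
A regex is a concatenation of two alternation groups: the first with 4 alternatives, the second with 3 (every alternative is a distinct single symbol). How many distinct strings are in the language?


First group: 4 alternatives
Second group: 3 alternatives
Concatenation: each choice from group 1 pairs with each from group 2
Total = 4 x 3 = 12

12


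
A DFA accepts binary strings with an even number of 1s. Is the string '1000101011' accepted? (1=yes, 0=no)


DFA has 2 states: q_even (start, accept=yes) and q_odd
Processing string '1000101011' character by character:
  Position 0: read '1', 1-count=1 -> q_odd
  Position 1: read '0', 1-count=1 -> q_odd (no change)
  Position 2: read '0', 1-count=1 -> q_odd (no change)
  Position 3: read '0', 1-count=1 -> q_odd (no change)
  Position 4: read '1', 1-count=2 -> q_even
  Position 5: read '0', 1-count=2 -> q_even (no change)
  Position 6: read '1', 1-count=3 -> q_odd
  Position 7: read '0', 1-count=3 -> q_odd (no change)
  Position 8: read '1', 1-count=4 -> q_even
  Position 9: read '1', 1-count=5 -> q_odd
Final state: q_odd, total 1s = 5 (odd); the DFA requires an even count -> reject

0


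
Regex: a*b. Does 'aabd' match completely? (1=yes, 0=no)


Pattern: a*b
String: 'aabd'
Pattern requires: zero or more 'a's followed by exactly one 'b'
Found 2 leading 'a's
Remaining: 'bd'
Remaining is not 'b' -> no match
Result: 0

0


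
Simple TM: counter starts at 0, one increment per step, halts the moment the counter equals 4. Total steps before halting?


Counter starts at 0. Counting sequence:
  Step 1: counter = 1
  Step 2: counter = 2
  Step 3: counter = 3
  Step 4: counter = 4
Counter reached 4 -> halt
Total steps = 4

4


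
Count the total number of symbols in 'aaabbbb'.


String: 'aaabbbb'
Counting characters:
  'a' appears 3 time(s)
  'b' appears 4 time(s)
Total length = 3 + 4 = 7

7


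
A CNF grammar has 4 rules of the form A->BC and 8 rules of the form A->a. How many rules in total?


CNF allows two rule forms:
  A -> BC (binary): 4 rules
  A -> a (terminal): 8 rules
Total = 4 + 8 = 12

12


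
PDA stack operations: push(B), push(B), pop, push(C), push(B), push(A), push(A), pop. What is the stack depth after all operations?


Tracing stack operations:
  push(B) -> stack = [B], depth=1
  push(B) -> stack = [B,B], depth=2
  pop -> removed B, stack = [B], depth=1
  push(C) -> stack = [B,C], depth=2
  push(B) -> stack = [B,C,B], depth=3
  push(A) -> stack = [B,C,B,A], depth=4
  push(A) -> stack = [B,C,B,A,A], depth=5
  pop -> removed A, stack = [B,C,B,A], depth=4
Final depth = 4

4


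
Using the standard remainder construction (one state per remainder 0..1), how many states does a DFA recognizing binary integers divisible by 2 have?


Divisibility by 2 is tracked via the remainder mod 2: 0, 1, ..., 1
The construction assigns one state to each remainder
Number of remainders = 2

2


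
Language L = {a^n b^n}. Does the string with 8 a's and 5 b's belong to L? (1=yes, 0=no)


Language requires equal numbers of a's and b's
PDA pushes for each 'a', pops for each 'b'
Number of a's = 8
Number of b's = 5
8 != 5 -> Reject

0


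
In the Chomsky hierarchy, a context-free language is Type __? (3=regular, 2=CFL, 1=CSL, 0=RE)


Chomsky hierarchy levels:
  Type 3: Regular (DFA/NFA/regex)
  Type 2: Context-free (PDA)
  Type 1: Context-sensitive
  Type 0: Recursively enumerable (TM)
'context-free' corresponds to Type 2

2


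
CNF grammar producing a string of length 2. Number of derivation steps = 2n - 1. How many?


Chomsky Normal Form derivation:
String length n = 2
Each step either:
  - Splits a nonterminal into two (n-1 such steps)
  - Converts a nonterminal to terminal (n such steps)
Total = (n-1) + n = 2n - 1
= 2(2) - 1
= 4 - 1
= 3

3


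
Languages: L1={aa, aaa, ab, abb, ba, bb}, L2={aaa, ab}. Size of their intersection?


L1 = {aa, aaa, ab, abb, ba, bb}
L2 = {aaa, ab}
Checking each string in L1 against L2:
  'aa': in L2? No
  'aaa': in L2? Yes
  'ab': in L2? Yes
  'abb': in L2? No
  'ba': in L2? No
  'bb': in L2? No
Intersection = {aaa, ab}
|L1 ∩ L2| = 2

2


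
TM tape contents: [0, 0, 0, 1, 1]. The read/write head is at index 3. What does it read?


Tape: [0, 0, 0, 1, 1]
Positions: 0 1 2 3 4
Values:    0 0 0 1 1
Head at position 3
tape[3] = 1

1


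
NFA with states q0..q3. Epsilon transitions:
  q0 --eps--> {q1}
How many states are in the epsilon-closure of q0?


Starting from q0
Initialize closure = {q0}
Follow epsilon from q0 -> add q1
Final closure: {q0, q1}
Size = 2

2


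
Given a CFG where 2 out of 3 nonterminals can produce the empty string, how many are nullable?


Nonterminals: {S, A, B}
A nonterminal is nullable if it can derive epsilon
Counting nullable nonterminals: 2
Total nullable = 2

2


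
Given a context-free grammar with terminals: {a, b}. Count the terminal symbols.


Terminal symbols: a, b
Counting each: a (#1), b (#2)
Total = 2

2


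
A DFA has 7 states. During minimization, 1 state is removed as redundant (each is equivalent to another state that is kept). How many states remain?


Original DFA: 7 states
Redundant states removed: 1
Minimized states = original - removed
= 7 - 1
= 6

6


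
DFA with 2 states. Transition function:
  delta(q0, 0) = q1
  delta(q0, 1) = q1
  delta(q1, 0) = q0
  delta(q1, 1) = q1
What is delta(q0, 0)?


Looking up transition function:
delta(q0, 0) in the table
Row: q0, Column: 0
Result: q1

q1


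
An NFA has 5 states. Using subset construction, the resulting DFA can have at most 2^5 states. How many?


NFA has 5 states
Subset construction: each DFA state = subset of NFA states
Maximum subsets = 2^5
2^5 = 32

32


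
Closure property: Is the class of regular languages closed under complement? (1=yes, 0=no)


Regular languages are closed under all standard operations:
- Union: Yes (product construction)
- Intersection: Yes (product construction)
- Complement: Yes (swap accept/reject)
- Concatenation: Yes (NFA construction)
Operation: complement -> Closed

1


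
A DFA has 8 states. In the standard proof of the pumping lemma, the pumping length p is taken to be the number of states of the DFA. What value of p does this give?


Pumping lemma for regular languages (standard proof):
Take p = |Q|, the number of DFA states.
Any string of length >= |Q| passes through |Q|+1 states while reading its first |Q| symbols,
so by pigeonhole some state repeats, giving the loop that can be pumped.
Here |Q| = 8
Therefore the proof uses p = 8

8


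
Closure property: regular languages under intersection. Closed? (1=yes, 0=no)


Regular languages are closed under:
- Union (DFA product construction)
- Intersection (DFA product construction)
- Complement (swap accept/reject states)
- Concatenation (NFA construction)
- Kleene star (NFA construction)
intersection is in this list
Therefore: closed

1


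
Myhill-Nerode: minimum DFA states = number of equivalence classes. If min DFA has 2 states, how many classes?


Myhill-Nerode theorem:
Number of equivalence classes = number of states in minimal DFA
Minimal DFA states = 2
Therefore equivalence classes = 2

2


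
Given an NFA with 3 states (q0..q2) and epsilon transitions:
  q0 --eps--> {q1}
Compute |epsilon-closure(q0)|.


Starting from q0
Initialize closure = {q0}
Follow epsilon from q0 -> add q1
Final closure: {q0, q1}
Size = 2

2


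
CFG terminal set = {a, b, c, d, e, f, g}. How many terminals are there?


Terminal symbols: a, b, c, d, e, f, g
Counting each: a (#1), b (#2), c (#3), d (#4), e (#5), f (#6), g (#7)
Total = 7

7


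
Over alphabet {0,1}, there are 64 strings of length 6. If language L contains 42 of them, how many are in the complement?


Alphabet: {0,1}
String length: 6
Total strings of length 6 = 2^6 = 64
Strings in L = 42
Complement = total - |L|
= 64 - 42
= 22

22


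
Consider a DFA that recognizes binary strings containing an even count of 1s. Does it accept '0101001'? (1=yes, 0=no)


DFA has 2 states: q_even (start, accept=yes) and q_odd
Processing string '0101001' character by character:
  Position 0: read '0', 1-count=0 -> q_even (no change)
  Position 1: read '1', 1-count=1 -> q_odd
  Position 2: read '0', 1-count=1 -> q_odd (no change)
  Position 3: read '1', 1-count=2 -> q_even
  Position 4: read '0', 1-count=2 -> q_even (no change)
  Position 5: read '0', 1-count=2 -> q_even (no change)
  Position 6: read '1', 1-count=3 -> q_odd
Final state: q_odd, total 1s = 3 (odd); the DFA requires an even count -> reject

0


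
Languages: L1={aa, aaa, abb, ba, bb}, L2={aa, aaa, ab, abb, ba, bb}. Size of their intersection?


L1 = {aa, aaa, abb, ba, bb}
L2 = {aa, aaa, ab, abb, ba, bb}
Checking each string in L1 against L2:
  'aa': in L2? Yes
  'aaa': in L2? Yes
  'abb': in L2? Yes
  'ba': in L2? Yes
  'bb': in L2? Yes
Intersection = {aa, aaa, abb, ba, bb}
|L1 ∩ L2| = 5

5


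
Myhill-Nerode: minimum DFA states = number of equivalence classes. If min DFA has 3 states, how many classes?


Myhill-Nerode theorem:
Number of equivalence classes = number of states in minimal DFA
Minimal DFA states = 3
Therefore equivalence classes = 3

3


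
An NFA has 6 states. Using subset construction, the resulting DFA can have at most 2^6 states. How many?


NFA has 6 states
Subset construction: each DFA state = subset of NFA states
Maximum subsets = 2^6
2^6 = 64

64


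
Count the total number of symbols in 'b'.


String: 'b'
Counting characters:
  'b' appears 1 time(s)
Total length = 0 + 1 = 1

1


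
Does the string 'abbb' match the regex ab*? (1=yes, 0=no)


Pattern: ab*
String: 'abbb'
Pattern requires: exactly one 'a' followed by zero or more 'b's
First char is 'a' -> OK
Rest 'bbb': all b's? Yes
Result: 1

1


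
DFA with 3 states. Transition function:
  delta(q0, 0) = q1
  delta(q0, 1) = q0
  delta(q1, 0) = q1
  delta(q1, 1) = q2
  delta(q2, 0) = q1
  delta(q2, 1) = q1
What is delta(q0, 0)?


Looking up transition function:
delta(q0, 0) in the table
Row: q0, Column: 0
Result: q1

q1


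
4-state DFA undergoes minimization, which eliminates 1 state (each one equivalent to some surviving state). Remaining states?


Original DFA: 4 states
Redundant states removed: 1
Minimized states = original - removed
= 4 - 1
= 3

3


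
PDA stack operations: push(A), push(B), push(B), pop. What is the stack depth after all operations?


Tracing stack operations:
  push(A) -> stack = [A], depth=1
  push(B) -> stack = [A,B], depth=2
  push(B) -> stack = [A,B,B], depth=3
  pop -> removed B, stack = [A,B], depth=2
Final depth = 2

2


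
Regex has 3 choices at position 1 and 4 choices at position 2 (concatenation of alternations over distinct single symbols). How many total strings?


First group: 3 alternatives
Second group: 4 alternatives
Concatenation: each choice from group 1 pairs with each from group 2
Total = 3 x 4 = 12

12


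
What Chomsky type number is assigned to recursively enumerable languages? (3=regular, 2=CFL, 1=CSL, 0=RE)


Chomsky hierarchy levels:
  Type 3: Regular (DFA/NFA/regex)
  Type 2: Context-free (PDA)
  Type 1: Context-sensitive
  Type 0: Recursively enumerable (TM)
'recursively enumerable' corresponds to Type 0

0


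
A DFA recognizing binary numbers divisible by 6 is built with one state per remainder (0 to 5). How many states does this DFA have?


Divisibility by 6 is tracked via the remainder mod 6: 0, 1, ..., 5
The construction assigns one state to each remainder
Number of remainders = 6

6


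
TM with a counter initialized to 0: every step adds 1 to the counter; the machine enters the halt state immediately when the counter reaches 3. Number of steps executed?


Counter starts at 0. Counting sequence:
  Step 1: counter = 1
  Step 2: counter = 2
  Step 3: counter = 3
Counter reached 3 -> halt
Total steps = 3

3


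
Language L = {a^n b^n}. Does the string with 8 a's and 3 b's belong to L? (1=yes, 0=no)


Language requires equal numbers of a's and b's
PDA pushes for each 'a', pops for each 'b'
Number of a's = 8
Number of b's = 3
8 != 3 -> Reject

0


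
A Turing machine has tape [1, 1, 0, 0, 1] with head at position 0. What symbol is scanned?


Tape: [1, 1, 0, 0, 1]
Positions: 0 1 2 3 4
Values:    1 1 0 0 1
Head at position 0
tape[0] = 1

1


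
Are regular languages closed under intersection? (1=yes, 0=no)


Regular languages are closed under:
- Union (DFA product construction)
- Intersection (DFA product construction)
- Complement (swap accept/reject states)
- Concatenation (NFA construction)
- Kleene star (NFA construction)
intersection is in this list
Therefore: closed

1


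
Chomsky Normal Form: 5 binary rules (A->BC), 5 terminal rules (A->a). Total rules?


CNF allows two rule forms:
  A -> BC (binary): 5 rules
  A -> a (terminal): 5 rules
Total = 5 + 5 = 10

10


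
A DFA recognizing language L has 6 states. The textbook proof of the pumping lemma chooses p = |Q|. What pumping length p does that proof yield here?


Pumping lemma for regular languages (standard proof):
Take p = |Q|, the number of DFA states.
Any string of length >= |Q| passes through |Q|+1 states while reading its first |Q| symbols,
so by pigeonhole some state repeats, giving the loop that can be pumped.
Here |Q| = 6
Therefore the proof uses p = 6

6


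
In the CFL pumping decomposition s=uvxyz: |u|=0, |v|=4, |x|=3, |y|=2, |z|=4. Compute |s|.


|s| = |u| + |v| + |x| + |y| + |z|
= 0 + 4 + 3 + 2 + 4
= 4 + 3 + 6
= 7 + 6
= 13

13


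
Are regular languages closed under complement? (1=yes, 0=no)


Regular languages are closed under all standard operations:
- Union: Yes (product construction)
- Intersection: Yes (product construction)
- Complement: Yes (swap accept/reject)
- Concatenation: Yes (NFA construction)
Operation: complement -> Closed

1


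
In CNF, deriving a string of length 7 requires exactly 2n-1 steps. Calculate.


Chomsky Normal Form derivation:
String length n = 7
Each step either:
  - Splits a nonterminal into two (n-1 such steps)
  - Converts a nonterminal to terminal (n such steps)
Total = (n-1) + n = 2n - 1
= 2(7) - 1
= 14 - 1
= 13

13


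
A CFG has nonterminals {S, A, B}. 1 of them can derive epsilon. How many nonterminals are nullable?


Nonterminals: {S, A, B}
A nonterminal is nullable if it can derive epsilon
Counting nullable nonterminals: 1
Total nullable = 1

1


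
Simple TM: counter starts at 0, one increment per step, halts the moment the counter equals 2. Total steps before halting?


Counter starts at 0. Counting sequence:
  Step 1: counter = 1
  Step 2: counter = 2
Counter reached 2 -> halt
Total steps = 2

2


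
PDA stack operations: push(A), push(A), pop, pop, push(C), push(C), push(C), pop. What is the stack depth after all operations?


Tracing stack operations:
  push(A) -> stack = [A], depth=1
  push(A) -> stack = [A,A], depth=2
  pop -> removed A, stack = [A], depth=1
  pop -> removed A, stack = [], depth=0
  push(C) -> stack = [C], depth=1
  push(C) -> stack = [C,C], depth=2
  push(C) -> stack = [C,C,C], depth=3
  pop -> removed C, stack = [C,C], depth=2
Final depth = 2

2


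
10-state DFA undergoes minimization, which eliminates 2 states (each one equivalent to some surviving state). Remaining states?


Original DFA: 10 states
Redundant states removed: 2
Minimized states = original - removed
= 10 - 2
= 8

8


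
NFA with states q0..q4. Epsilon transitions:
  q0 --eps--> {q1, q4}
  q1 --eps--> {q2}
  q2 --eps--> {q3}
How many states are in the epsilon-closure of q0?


Starting from q0
Initialize closure = {q0}
Follow epsilon from q0 -> add q1
Follow epsilon from q0 -> add q4
Follow epsilon from q1 -> add q2
Follow epsilon from q2 -> add q3
Final closure: {q0, q1, q2, q3, q4}
Size = 5

5


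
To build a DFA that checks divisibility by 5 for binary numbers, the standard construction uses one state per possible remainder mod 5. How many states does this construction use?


Divisibility by 5 is tracked via the remainder mod 5: 0, 1, ..., 4
The construction assigns one state to each remainder
Number of remainders = 5

5


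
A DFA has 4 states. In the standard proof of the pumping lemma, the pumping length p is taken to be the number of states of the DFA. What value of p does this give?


Pumping lemma for regular languages (standard proof):
Take p = |Q|, the number of DFA states.
Any string of length >= |Q| passes through |Q|+1 states while reading its first |Q| symbols,
so by pigeonhole some state repeats, giving the loop that can be pumped.
Here |Q| = 4
Therefore the proof uses p = 4

4


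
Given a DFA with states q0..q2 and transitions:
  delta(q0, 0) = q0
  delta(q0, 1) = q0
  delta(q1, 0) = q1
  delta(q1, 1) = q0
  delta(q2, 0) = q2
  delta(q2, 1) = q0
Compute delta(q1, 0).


Looking up transition function:
delta(q1, 0) in the table
Row: q1, Column: 0
Result: q1

q1


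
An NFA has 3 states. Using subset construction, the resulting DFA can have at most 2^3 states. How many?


NFA has 3 states
Subset construction: each DFA state = subset of NFA states
Maximum subsets = 2^3
2^3 = 8

8


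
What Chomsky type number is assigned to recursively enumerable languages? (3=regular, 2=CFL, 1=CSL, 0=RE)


Chomsky hierarchy levels:
  Type 3: Regular (DFA/NFA/regex)
  Type 2: Context-free (PDA)
  Type 1: Context-sensitive
  Type 0: Recursively enumerable (TM)
'recursively enumerable' corresponds to Type 0

0


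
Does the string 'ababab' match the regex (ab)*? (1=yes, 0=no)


Pattern: (ab)*
String: 'ababab'
Pattern requires: zero or more repetitions of 'ab'
Pairs: ['ab', 'ab', 'ab']
All pairs are 'ab'? Yes
Result: 1

1


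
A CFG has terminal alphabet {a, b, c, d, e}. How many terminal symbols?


Terminal symbols: a, b, c, d, e
Counting each: a (#1), b (#2), c (#3), d (#4), e (#5)
Total = 5

5


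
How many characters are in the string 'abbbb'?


String: 'abbbb'
Counting characters:
  'a' appears 1 time(s)
  'b' appears 4 time(s)
Total length = 1 + 4 = 5

5


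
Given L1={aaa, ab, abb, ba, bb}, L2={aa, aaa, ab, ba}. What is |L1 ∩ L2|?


L1 = {aaa, ab, abb, ba, bb}
L2 = {aa, aaa, ab, ba}
Checking each string in L1 against L2:
  'aaa': in L2? Yes
  'ab': in L2? Yes
  'abb': in L2? No
  'ba': in L2? Yes
  'bb': in L2? No
Intersection = {aaa, ab, ba}
|L1 ∩ L2| = 3

3


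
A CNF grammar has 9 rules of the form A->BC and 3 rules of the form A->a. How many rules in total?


CNF allows two rule forms:
  A -> BC (binary): 9 rules
  A -> a (terminal): 3 rules
Total = 9 + 3 = 12

12


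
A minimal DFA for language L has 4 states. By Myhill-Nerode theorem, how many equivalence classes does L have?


Myhill-Nerode theorem:
Number of equivalence classes = number of states in minimal DFA
Minimal DFA states = 4
Therefore equivalence classes = 4

4


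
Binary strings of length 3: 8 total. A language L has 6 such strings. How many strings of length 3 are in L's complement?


Alphabet: {0,1}
String length: 3
Total strings of length 3 = 2^3 = 8
Strings in L = 6
Complement = total - |L|
= 8 - 6
= 2

2


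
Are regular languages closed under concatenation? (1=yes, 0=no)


Regular languages are closed under:
- Union (DFA product construction)
- Intersection (DFA product construction)
- Complement (swap accept/reject states)
- Concatenation (NFA construction)
- Kleene star (NFA construction)
concatenation is in this list
Therefore: closed

1


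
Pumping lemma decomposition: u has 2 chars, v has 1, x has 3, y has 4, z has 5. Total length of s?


|s| = |u| + |v| + |x| + |y| + |z|
= 2 + 1 + 3 + 4 + 5
= 3 + 3 + 9
= 6 + 9
= 15

15


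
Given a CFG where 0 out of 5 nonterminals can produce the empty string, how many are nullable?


Nonterminals: {S, A, B, C, D}
A nonterminal is nullable if it can derive epsilon
Counting nullable nonterminals: 0
Total nullable = 0

0


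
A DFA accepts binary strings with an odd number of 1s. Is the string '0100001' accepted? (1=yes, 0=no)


DFA has 2 states: q_even (start, accept=no) and q_odd
Processing string '0100001' character by character:
  Position 0: read '0', 1-count=0 -> q_even (no change)
  Position 1: read '1', 1-count=1 -> q_odd
  Position 2: read '0', 1-count=1 -> q_odd (no change)
  Position 3: read '0', 1-count=1 -> q_odd (no change)
  Position 4: read '0', 1-count=1 -> q_odd (no change)
  Position 5: read '0', 1-count=1 -> q_odd (no change)
  Position 6: read '1', 1-count=2 -> q_even
Final state: q_even, total 1s = 2 (even); the DFA requires an odd count -> reject

0


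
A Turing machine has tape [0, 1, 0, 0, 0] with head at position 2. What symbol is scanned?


Tape: [0, 1, 0, 0, 0]
Positions: 0 1 2 3 4
Values:    0 1 0 0 0
Head at position 2
tape[2] = 0

0


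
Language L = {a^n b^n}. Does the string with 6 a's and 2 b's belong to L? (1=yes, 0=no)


Language requires equal numbers of a's and b's
PDA pushes for each 'a', pops for each 'b'
Number of a's = 6
Number of b's = 2
6 != 2 -> Reject

0


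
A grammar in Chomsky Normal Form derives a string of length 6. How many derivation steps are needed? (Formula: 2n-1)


Chomsky Normal Form derivation:
String length n = 6
Each step either:
  - Splits a nonterminal into two (n-1 such steps)
  - Converts a nonterminal to terminal (n such steps)
Total = (n-1) + n = 2n - 1
= 2(6) - 1
= 12 - 1
= 11

11


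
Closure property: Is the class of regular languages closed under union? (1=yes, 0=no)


Regular languages are closed under all standard operations:
- Union: Yes (product construction)
- Intersection: Yes (product construction)
- Complement: Yes (swap accept/reject)
- Concatenation: Yes (NFA construction)
Operation: union -> Closed

1


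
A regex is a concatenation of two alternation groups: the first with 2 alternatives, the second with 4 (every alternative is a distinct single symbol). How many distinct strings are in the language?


First group: 2 alternatives
Second group: 4 alternatives
Concatenation: each choice from group 1 pairs with each from group 2
Total = 2 x 4 = 8

8


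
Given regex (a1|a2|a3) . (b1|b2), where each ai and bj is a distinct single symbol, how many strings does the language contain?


First group: 3 alternatives
Second group: 2 alternatives
Concatenation: each choice from group 1 pairs with each from group 2
Total = 3 x 2 = 6

6


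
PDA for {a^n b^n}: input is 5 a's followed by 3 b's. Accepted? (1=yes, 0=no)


Language requires equal numbers of a's and b's
PDA pushes for each 'a', pops for each 'b'
Number of a's = 5
Number of b's = 3
5 != 3 -> Reject

0


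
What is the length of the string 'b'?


String: 'b'
Counting characters:
  'b' appears 1 time(s)
Total length = 0 + 1 = 1

1


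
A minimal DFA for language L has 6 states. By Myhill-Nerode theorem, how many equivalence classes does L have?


Myhill-Nerode theorem:
Number of equivalence classes = number of states in minimal DFA
Minimal DFA states = 6
Therefore equivalence classes = 6

6


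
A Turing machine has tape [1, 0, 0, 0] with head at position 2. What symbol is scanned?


Tape: [1, 0, 0, 0]
Positions: 0 1 2 3
Values:    1 0 0 0
Head at position 2
tape[2] = 0

0


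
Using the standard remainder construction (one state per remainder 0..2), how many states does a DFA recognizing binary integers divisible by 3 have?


Divisibility by 3 is tracked via the remainder mod 3: 0, 1, ..., 2
The construction assigns one state to each remainder
Number of remainders = 3

3


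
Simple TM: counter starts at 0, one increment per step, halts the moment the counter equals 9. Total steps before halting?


Counter starts at 0. Counting sequence:
  Step 1: counter = 1
  Step 2: counter = 2
  Step 3: counter = 3
  Step 4: counter = 4
  Step 5: counter = 5
  Step 6: counter = 6
  ...
  Step 9: counter = 9
Counter reached 9 -> halt
Total steps = 9

9


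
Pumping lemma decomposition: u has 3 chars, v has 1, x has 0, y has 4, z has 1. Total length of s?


|s| = |u| + |v| + |x| + |y| + |z|
= 3 + 1 + 0 + 4 + 1
= 4 + 0 + 5
= 4 + 5
= 9

9


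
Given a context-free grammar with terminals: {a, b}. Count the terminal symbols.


Terminal symbols: a, b
Counting each: a (#1), b (#2)
Total = 2

2


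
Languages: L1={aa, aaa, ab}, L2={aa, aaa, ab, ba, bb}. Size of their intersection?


L1 = {aa, aaa, ab}
L2 = {aa, aaa, ab, ba, bb}
Checking each string in L1 against L2:
  'aa': in L2? Yes
  'aaa': in L2? Yes
  'ab': in L2? Yes
Intersection = {aa, aaa, ab}
|L1 ∩ L2| = 3

3


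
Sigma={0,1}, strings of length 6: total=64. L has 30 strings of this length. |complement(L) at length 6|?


Alphabet: {0,1}
String length: 6
Total strings of length 6 = 2^6 = 64
Strings in L = 30
Complement = total - |L|
= 64 - 30
= 34

34


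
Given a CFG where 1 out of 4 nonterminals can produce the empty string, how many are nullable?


Nonterminals: {S, A, B, C}
A nonterminal is nullable if it can derive epsilon
Counting nullable nonterminals: 1
Total nullable = 1

1
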